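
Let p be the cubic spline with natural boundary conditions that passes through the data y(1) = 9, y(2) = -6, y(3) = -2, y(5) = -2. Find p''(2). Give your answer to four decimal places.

30.7826

Put m_i = p'' at the i-th knot. Here h = (1, 1, 2) and Δ = (-15, 4, 0), so the interior equations h_(i-1)·m_(i-1) + 2(h_(i-1)+h_i)·m_i + h_i·m_(i+1) = 6(Δ_i − Δ_(i-1)) read
  1·m_0 + 4·m_1 + 1·m_2 = 6(Δ_1 - Δ_0) = 114
  1·m_1 + 6·m_2 + 2·m_3 = 6(Δ_2 - Δ_1) = -24
Natural end conditions: m_0 = m_3 = 0.
Forward elimination and back-substitution give m_0 = 0, m_1 = 708/23, m_2 = -210/23, m_3 = 0.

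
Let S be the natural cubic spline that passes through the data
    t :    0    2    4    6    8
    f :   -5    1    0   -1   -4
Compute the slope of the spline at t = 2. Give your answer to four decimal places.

Write σ_i for S''(x_i). With h_i = 2, 2, 2, 2 and divided differences Δ_i = 3, -1/2, -1/2, -3/2, the continuity of S' gives the tridiagonal system
  2·σ_0 + 8·σ_1 + 2·σ_2 = 6(Δ_1 - Δ_0) = -21
  2·σ_1 + 8·σ_2 + 2·σ_3 = 6(Δ_2 - Δ_1) = 0
  2·σ_2 + 8·σ_3 + 2·σ_4 = 6(Δ_3 - Δ_2) = -6
Natural end conditions: σ_0 = σ_4 = 0.
Solving the tridiagonal system: σ_0 = 0, σ_1 = -321/112, σ_2 = 27/28, σ_3 = -111/112, σ_4 = 0.
On [2, 4], S'(t) = b_1 + 2c_1·(t - 2) + 3d_1·(t - 2)² with b_1 = Δ_1 - h_1(2σ_1 + σ_2)/6 = 61/56, c_1 = σ_1/2 = -321/224, d_1 = (σ_2 - σ_1)/(6h_1) = 143/448. So S'(2) = 61/56.

1.0893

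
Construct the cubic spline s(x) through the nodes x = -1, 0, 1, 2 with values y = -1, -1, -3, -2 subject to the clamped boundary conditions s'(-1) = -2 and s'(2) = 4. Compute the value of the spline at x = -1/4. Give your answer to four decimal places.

Let M_i = s''(x_i). Step sizes h_i = 1, 1, 1; slopes of the chords Δ_i = (y_(i+1) - y_i)/h_i = 0, -2, 1.
  1·M_0 + 4·M_1 + 1·M_2 = 6(Δ_1 - Δ_0) = -12
  1·M_1 + 4·M_2 + 1·M_3 = 6(Δ_2 - Δ_1) = 18
Clamped end conditions give two more equations: 2h_0·M_0 + h_0·M_1 = 6(Δ_0 - s'(-1)) = 12 and h_2·M_2 + 2h_2·M_3 = 6(s'(2) - Δ_2) = 18.
Hence M_0 = 46/5, M_1 = -32/5, M_2 = 22/5, M_3 = 34/5.
On [-1, 0], s(x) = -1 - 2·(x + 1) + 23/5·(x + 1)² - 13/5·(x + 1)³.
With (x + 1) = 3/4: s(-1/4) = -323/320.

-1.0094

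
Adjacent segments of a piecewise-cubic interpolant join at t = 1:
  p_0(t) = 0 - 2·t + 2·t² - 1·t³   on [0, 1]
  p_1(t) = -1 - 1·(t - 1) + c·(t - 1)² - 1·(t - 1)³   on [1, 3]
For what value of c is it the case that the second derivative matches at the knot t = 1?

-1

p_0''(t) = 4 - 6·t, so p_0''(1) = -2. On the right, p_1''(1) = 2c, so c = -1.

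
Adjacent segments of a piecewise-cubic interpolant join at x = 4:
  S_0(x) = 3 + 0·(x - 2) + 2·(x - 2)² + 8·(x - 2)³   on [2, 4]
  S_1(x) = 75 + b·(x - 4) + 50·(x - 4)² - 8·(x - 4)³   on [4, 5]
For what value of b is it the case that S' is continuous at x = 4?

104

S_0'(x) = 0 + 4·(x - 2) + 24·(x - 2)², so S_0'(4) = 104. On the right, S_1'(4) = b, so b = 104.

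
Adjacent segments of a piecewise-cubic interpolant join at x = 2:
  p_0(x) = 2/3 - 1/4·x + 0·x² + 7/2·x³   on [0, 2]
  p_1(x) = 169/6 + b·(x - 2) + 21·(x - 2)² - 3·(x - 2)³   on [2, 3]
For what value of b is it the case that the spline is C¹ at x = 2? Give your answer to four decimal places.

41.7500

p_0'(x) = -1/4 + 0·x + 21/2·x², so p_0'(2) = 167/4. On the right, p_1'(2) = b, so b = 167/4.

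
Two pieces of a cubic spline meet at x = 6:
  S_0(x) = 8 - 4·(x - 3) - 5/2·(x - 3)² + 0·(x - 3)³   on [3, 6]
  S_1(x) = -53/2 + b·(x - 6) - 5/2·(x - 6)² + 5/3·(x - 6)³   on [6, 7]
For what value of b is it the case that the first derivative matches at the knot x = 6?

S_0'(x) = -4 - 5·(x - 3) + 0·(x - 3)², so S_0'(6) = -19. On the right, S_1'(6) = b, so b = -19.

-19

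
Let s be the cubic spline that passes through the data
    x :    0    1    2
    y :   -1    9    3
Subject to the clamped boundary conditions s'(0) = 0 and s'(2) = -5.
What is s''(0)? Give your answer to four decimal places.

With σ_i denoting the second derivative at x_i, h_i = 1, 1, and Δ_i = (y_(i+1) − y_i)/h_i = 10, -6:
  1·σ_0 + 4·σ_1 + 1·σ_2 = 6(Δ_1 - Δ_0) = -96
Clamped end conditions give two more equations: 2h_0·σ_0 + h_0·σ_1 = 6(Δ_0 - s'(0)) = 60 and h_1·σ_1 + 2h_1·σ_2 = 6(s'(2) - Δ_1) = 6.
Hence σ_0 = 103/2, σ_1 = -43, σ_2 = 49/2.

51.5000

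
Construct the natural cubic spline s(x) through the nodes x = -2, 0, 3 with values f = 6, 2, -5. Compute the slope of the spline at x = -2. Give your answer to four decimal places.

Put m_i = s'' at the i-th knot. Here h = (2, 3) and Δ = (-2, -7/3), so the interior equations h_(i-1)·m_(i-1) + 2(h_(i-1)+h_i)·m_i + h_i·m_(i+1) = 6(Δ_i − Δ_(i-1)) read
  2·m_0 + 10·m_1 + 3·m_2 = 6(Δ_1 - Δ_0) = -2
Natural end conditions: m_0 = m_2 = 0.
Forward elimination and back-substitution give m_0 = 0, m_1 = -1/5, m_2 = 0.
On [-2, 0], s'(x) = b_0 + 2c_0·(x + 2) + 3d_0·(x + 2)² with b_0 = Δ_0 - h_0(2m_0 + m_1)/6 = -29/15, c_0 = m_0/2 = 0, d_0 = (m_1 - m_0)/(6h_0) = -1/60. So s'(-2) = -29/15.

-1.9333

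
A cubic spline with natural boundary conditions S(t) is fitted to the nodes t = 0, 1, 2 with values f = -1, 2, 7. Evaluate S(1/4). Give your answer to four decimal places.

With σ_i denoting the second derivative at x_i, h_i = 1, 1, and Δ_i = (y_(i+1) − y_i)/h_i = 3, 5:
  1·σ_0 + 4·σ_1 + 1·σ_2 = 6(Δ_1 - Δ_0) = 12
Natural end conditions: σ_0 = σ_2 = 0.
Hence σ_0 = 0, σ_1 = 3, σ_2 = 0.
On [0, 1], S(t) = -1 + 5/2·t + 0·t² + 1/2·t³.
With t = 1/4: S(1/4) = -47/128.

-0.3672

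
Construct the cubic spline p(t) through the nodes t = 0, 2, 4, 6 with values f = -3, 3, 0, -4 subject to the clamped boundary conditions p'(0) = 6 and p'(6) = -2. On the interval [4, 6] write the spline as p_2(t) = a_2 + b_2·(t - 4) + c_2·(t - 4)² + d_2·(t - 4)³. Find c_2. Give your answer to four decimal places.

0.1667

Let M_i = p''(x_i). Step sizes h_i = 2, 2, 2; slopes of the chords Δ_i = (y_(i+1) - y_i)/h_i = 3, -3/2, -2.
  2·M_0 + 8·M_1 + 2·M_2 = 6(Δ_1 - Δ_0) = -27
  2·M_1 + 8·M_2 + 2·M_3 = 6(Δ_2 - Δ_1) = -3
Clamped end conditions give two more equations: 2h_0·M_0 + h_0·M_1 = 6(Δ_0 - p'(0)) = -18 and h_2·M_2 + 2h_2·M_3 = 6(p'(6) - Δ_2) = 0.
Solving: M_0 = -19/6, M_1 = -8/3, M_2 = 1/3, M_3 = -1/6.
On [4, 6], with p_2(t) = a_2 + b_2·(t - 4) + c_2·(t - 4)² + d_2·(t - 4)³: c_2 = M_2/2 = 1/6, d_2 = (M_3 - M_2)/(6h_2) = -1/24, b_2 = Δ_2 - h_2(2M_2 + M_3)/6 = -13/6.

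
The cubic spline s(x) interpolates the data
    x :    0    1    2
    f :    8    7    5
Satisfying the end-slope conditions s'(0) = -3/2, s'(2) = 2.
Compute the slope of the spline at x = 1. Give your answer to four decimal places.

-2.3750

Put σ_i = s'' at the i-th knot. Here h = (1, 1) and Δ = (-1, -2), so the interior equations h_(i-1)·σ_(i-1) + 2(h_(i-1)+h_i)·σ_i + h_i·σ_(i+1) = 6(Δ_i − Δ_(i-1)) read
  1·σ_0 + 4·σ_1 + 1·σ_2 = 6(Δ_1 - Δ_0) = -6
Clamped end conditions give two more equations: 2h_0·σ_0 + h_0·σ_1 = 6(Δ_0 - s'(0)) = 3 and h_1·σ_1 + 2h_1·σ_2 = 6(s'(2) - Δ_1) = 24.
Hence σ_0 = 19/4, σ_1 = -13/2, σ_2 = 61/4.
On [1, 2], s'(x) = b_1 + 2c_1·(x - 1) + 3d_1·(x - 1)² with b_1 = Δ_1 - h_1(2σ_1 + σ_2)/6 = -19/8, c_1 = σ_1/2 = -13/4, d_1 = (σ_2 - σ_1)/(6h_1) = 29/8. So s'(1) = -19/8.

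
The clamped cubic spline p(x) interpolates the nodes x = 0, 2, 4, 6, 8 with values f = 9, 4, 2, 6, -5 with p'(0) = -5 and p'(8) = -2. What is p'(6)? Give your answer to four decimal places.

Write M_i for p''(x_i). With h_i = 2, 2, 2, 2 and divided differences Δ_i = -5/2, -1, 2, -11/2, the continuity of p' gives the tridiagonal system
  2·M_0 + 8·M_1 + 2·M_2 = 6(Δ_1 - Δ_0) = 9
  2·M_1 + 8·M_2 + 2·M_3 = 6(Δ_2 - Δ_1) = 18
  2·M_2 + 8·M_3 + 2·M_4 = 6(Δ_3 - Δ_2) = -45
Clamped end conditions give two more equations: 2h_0·M_0 + h_0·M_1 = 6(Δ_0 - p'(0)) = 15 and h_3·M_3 + 2h_3·M_4 = 6(p'(8) - Δ_3) = 21.
Hence M_0 = 243/56, M_1 = -33/28, M_2 = 39/8, M_3 = -261/28, M_4 = 555/56.
On [6, 8], p'(x) = b_3 + 2c_3·(x - 6) + 3d_3·(x - 6)² with b_3 = Δ_3 - h_3(2M_3 + M_4)/6 = -145/56, c_3 = M_3/2 = -261/56, d_3 = (M_4 - M_3)/(6h_3) = 359/224. So p'(6) = -145/56.

-2.5893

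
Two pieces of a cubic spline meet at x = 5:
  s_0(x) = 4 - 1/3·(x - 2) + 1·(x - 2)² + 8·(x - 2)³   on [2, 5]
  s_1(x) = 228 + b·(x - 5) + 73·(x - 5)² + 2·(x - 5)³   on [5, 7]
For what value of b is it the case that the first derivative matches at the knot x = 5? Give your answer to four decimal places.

221.6667

s_0'(x) = -1/3 + 2·(x - 2) + 24·(x - 2)², so s_0'(5) = 665/3. On the right, s_1'(5) = b, so b = 665/3.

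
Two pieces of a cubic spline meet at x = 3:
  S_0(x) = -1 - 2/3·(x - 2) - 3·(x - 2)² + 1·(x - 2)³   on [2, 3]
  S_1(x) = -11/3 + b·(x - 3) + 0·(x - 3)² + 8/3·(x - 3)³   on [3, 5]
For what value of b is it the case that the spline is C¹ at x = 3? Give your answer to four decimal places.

-3.6667

S_0'(x) = -2/3 - 6·(x - 2) + 3·(x - 2)², so S_0'(3) = -11/3. On the right, S_1'(3) = b, so b = -11/3.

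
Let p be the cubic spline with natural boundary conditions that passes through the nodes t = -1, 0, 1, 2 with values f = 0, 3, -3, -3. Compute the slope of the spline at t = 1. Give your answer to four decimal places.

-4.4000

With M_i denoting the second derivative at x_i, h_i = 1, 1, 1, and Δ_i = (y_(i+1) − y_i)/h_i = 3, -6, 0:
  1·M_0 + 4·M_1 + 1·M_2 = 6(Δ_1 - Δ_0) = -54
  1·M_1 + 4·M_2 + 1·M_3 = 6(Δ_2 - Δ_1) = 36
Natural end conditions: M_0 = M_3 = 0.
Hence M_0 = 0, M_1 = -84/5, M_2 = 66/5, M_3 = 0.
On [1, 2], p'(t) = b_2 + 2c_2·(t - 1) + 3d_2·(t - 1)² with b_2 = Δ_2 - h_2(2M_2 + M_3)/6 = -22/5, c_2 = M_2/2 = 33/5, d_2 = (M_3 - M_2)/(6h_2) = -11/5. So p'(1) = -22/5.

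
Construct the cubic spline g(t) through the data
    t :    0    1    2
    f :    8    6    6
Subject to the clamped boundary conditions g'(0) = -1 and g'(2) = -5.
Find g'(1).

Put M_i = g'' at the i-th knot. Here h = (1, 1) and Δ = (-2, 0), so the interior equations h_(i-1)·M_(i-1) + 2(h_(i-1)+h_i)·M_i + h_i·M_(i+1) = 6(Δ_i − Δ_(i-1)) read
  1·M_0 + 4·M_1 + 1·M_2 = 6(Δ_1 - Δ_0) = 12
Clamped end conditions give two more equations: 2h_0·M_0 + h_0·M_1 = 6(Δ_0 - g'(0)) = -6 and h_1·M_1 + 2h_1·M_2 = 6(g'(2) - Δ_1) = -30.
Solving the tridiagonal system: M_0 = -8, M_1 = 10, M_2 = -20.
On [1, 2], g'(t) = b_1 + 2c_1·(t - 1) + 3d_1·(t - 1)² with b_1 = Δ_1 - h_1(2M_1 + M_2)/6 = 0, c_1 = M_1/2 = 5, d_1 = (M_2 - M_1)/(6h_1) = -5. So g'(1) = 0.

0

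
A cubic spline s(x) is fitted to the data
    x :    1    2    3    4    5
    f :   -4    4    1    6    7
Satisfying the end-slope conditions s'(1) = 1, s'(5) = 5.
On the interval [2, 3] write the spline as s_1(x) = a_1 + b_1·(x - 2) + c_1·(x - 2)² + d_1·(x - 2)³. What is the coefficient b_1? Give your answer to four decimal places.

3.5536

Put M_i = s'' at the i-th knot. Here h = (1, 1, 1, 1) and Δ = (8, -3, 5, 1), so the interior equations h_(i-1)·M_(i-1) + 2(h_(i-1)+h_i)·M_i + h_i·M_(i+1) = 6(Δ_i − Δ_(i-1)) read
  1·M_0 + 4·M_1 + 1·M_2 = 6(Δ_1 - Δ_0) = -66
  1·M_1 + 4·M_2 + 1·M_3 = 6(Δ_2 - Δ_1) = 48
  1·M_2 + 4·M_3 + 1·M_4 = 6(Δ_3 - Δ_2) = -24
Clamped end conditions give two more equations: 2h_0·M_0 + h_0·M_1 = 6(Δ_0 - s'(1)) = 42 and h_3·M_3 + 2h_3·M_4 = 6(s'(5) - Δ_3) = 24.
Solving: M_0 = 1033/28, M_1 = -445/14, M_2 = 97/4, M_3 = -241/14, M_4 = 577/28.
On [2, 3], with s_1(x) = a_1 + b_1·(x - 2) + c_1·(x - 2)² + d_1·(x - 2)³: c_1 = M_1/2 = -445/28, d_1 = (M_2 - M_1)/(6h_1) = 523/56, b_1 = Δ_1 - h_1(2M_1 + M_2)/6 = 199/56.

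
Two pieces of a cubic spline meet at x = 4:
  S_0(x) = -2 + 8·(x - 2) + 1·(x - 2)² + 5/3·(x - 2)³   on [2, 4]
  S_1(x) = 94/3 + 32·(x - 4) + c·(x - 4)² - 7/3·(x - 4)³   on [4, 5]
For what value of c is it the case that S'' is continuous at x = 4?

11

S_0''(x) = 2 + 10·(x - 2), so S_0''(4) = 22. On the right, S_1''(4) = 2c, so c = 11.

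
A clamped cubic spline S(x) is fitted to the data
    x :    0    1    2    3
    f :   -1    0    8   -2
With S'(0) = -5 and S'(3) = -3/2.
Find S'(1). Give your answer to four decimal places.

8.8333

Let M_i = S''(x_i). Step sizes h_i = 1, 1, 1; slopes of the chords Δ_i = (y_(i+1) - y_i)/h_i = 1, 8, -10.
  1·M_0 + 4·M_1 + 1·M_2 = 6(Δ_1 - Δ_0) = 42
  1·M_1 + 4·M_2 + 1·M_3 = 6(Δ_2 - Δ_1) = -108
Clamped end conditions give two more equations: 2h_0·M_0 + h_0·M_1 = 6(Δ_0 - S'(0)) = 36 and h_2·M_2 + 2h_2·M_3 = 6(S'(3) - Δ_2) = 51.
Forward elimination and back-substitution give M_0 = 25/3, M_1 = 58/3, M_2 = -131/3, M_3 = 142/3.
On [1, 2], S'(x) = b_1 + 2c_1·(x - 1) + 3d_1·(x - 1)² with b_1 = Δ_1 - h_1(2M_1 + M_2)/6 = 53/6, c_1 = M_1/2 = 29/3, d_1 = (M_2 - M_1)/(6h_1) = -21/2. So S'(1) = 53/6.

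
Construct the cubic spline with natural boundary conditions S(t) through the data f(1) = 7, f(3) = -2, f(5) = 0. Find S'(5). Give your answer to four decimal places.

With M_i denoting the second derivative at x_i, h_i = 2, 2, and Δ_i = (y_(i+1) − y_i)/h_i = -9/2, 1:
  2·M_0 + 8·M_1 + 2·M_2 = 6(Δ_1 - Δ_0) = 33
Natural end conditions: M_0 = M_2 = 0.
Solving: M_0 = 0, M_1 = 33/8, M_2 = 0.
On [3, 5], S'(t) = b_1 + 2c_1·(t - 3) + 3d_1·(t - 3)² with b_1 = Δ_1 - h_1(2M_1 + M_2)/6 = -7/4, c_1 = M_1/2 = 33/16, d_1 = (M_2 - M_1)/(6h_1) = -11/32. So S'(5) = 19/8.

2.3750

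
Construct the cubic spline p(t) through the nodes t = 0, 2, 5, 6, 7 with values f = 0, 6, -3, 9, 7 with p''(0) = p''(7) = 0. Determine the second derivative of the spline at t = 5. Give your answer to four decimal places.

With M_i denoting the second derivative at x_i, h_i = 2, 3, 1, 1, and Δ_i = (y_(i+1) − y_i)/h_i = 3, -3, 12, -2:
  2·M_0 + 10·M_1 + 3·M_2 = 6(Δ_1 - Δ_0) = -36
  3·M_1 + 8·M_2 + 1·M_3 = 6(Δ_2 - Δ_1) = 90
  1·M_2 + 4·M_3 + 1·M_4 = 6(Δ_3 - Δ_2) = -84
Natural end conditions: M_0 = M_4 = 0.
Solving the tridiagonal system: M_0 = 0, M_1 = -1224/137, M_2 = 2436/137, M_3 = -3486/137, M_4 = 0.

17.7810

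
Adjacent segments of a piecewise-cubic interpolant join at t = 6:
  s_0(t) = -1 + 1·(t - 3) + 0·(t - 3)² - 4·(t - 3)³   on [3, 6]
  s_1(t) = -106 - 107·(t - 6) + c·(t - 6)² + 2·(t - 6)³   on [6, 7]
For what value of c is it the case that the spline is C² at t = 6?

s_0''(t) = 0 - 24·(t - 3), so s_0''(6) = -72. On the right, s_1''(6) = 2c, so c = -36.

-36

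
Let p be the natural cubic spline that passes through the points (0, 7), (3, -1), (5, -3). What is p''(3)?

1

Write M_i for p''(x_i). With h_i = 3, 2 and divided differences Δ_i = -8/3, -1, the continuity of p' gives the tridiagonal system
  3·M_0 + 10·M_1 + 2·M_2 = 6(Δ_1 - Δ_0) = 10
Natural end conditions: M_0 = M_2 = 0.
Solving: M_0 = 0, M_1 = 1, M_2 = 0.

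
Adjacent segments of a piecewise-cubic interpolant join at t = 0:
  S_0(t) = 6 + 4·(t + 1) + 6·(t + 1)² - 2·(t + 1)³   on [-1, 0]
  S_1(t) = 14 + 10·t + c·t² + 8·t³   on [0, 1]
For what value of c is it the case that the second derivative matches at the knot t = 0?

S_0''(t) = 12 - 12·(t + 1), so S_0''(0) = 0. On the right, S_1''(0) = 2c, so c = 0.

0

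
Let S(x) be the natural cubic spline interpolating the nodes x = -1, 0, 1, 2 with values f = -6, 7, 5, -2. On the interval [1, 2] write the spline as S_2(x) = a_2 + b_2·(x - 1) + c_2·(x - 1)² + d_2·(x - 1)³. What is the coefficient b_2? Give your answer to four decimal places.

Let M_i = S''(x_i). Step sizes h_i = 1, 1, 1; slopes of the chords Δ_i = (y_(i+1) - y_i)/h_i = 13, -2, -7.
  1·M_0 + 4·M_1 + 1·M_2 = 6(Δ_1 - Δ_0) = -90
  1·M_1 + 4·M_2 + 1·M_3 = 6(Δ_2 - Δ_1) = -30
Natural end conditions: M_0 = M_3 = 0.
Solving the tridiagonal system: M_0 = 0, M_1 = -22, M_2 = -2, M_3 = 0.
On [1, 2], with S_2(x) = a_2 + b_2·(x - 1) + c_2·(x - 1)² + d_2·(x - 1)³: c_2 = M_2/2 = -1, d_2 = (M_3 - M_2)/(6h_2) = 1/3, b_2 = Δ_2 - h_2(2M_2 + M_3)/6 = -19/3.

-6.3333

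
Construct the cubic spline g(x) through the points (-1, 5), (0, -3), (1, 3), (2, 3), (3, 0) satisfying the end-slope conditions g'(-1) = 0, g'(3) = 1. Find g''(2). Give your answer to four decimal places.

Let M_i = g''(x_i). Step sizes h_i = 1, 1, 1, 1; slopes of the chords Δ_i = (y_(i+1) - y_i)/h_i = -8, 6, 0, -3.
  1·M_0 + 4·M_1 + 1·M_2 = 6(Δ_1 - Δ_0) = 84
  1·M_1 + 4·M_2 + 1·M_3 = 6(Δ_2 - Δ_1) = -36
  1·M_2 + 4·M_3 + 1·M_4 = 6(Δ_3 - Δ_2) = -18
Clamped end conditions give two more equations: 2h_0·M_0 + h_0·M_1 = 6(Δ_0 - g'(-1)) = -48 and h_3·M_3 + 2h_3·M_4 = 6(g'(3) - Δ_3) = 24.
Forward elimination and back-substitution give M_0 = -293/7, M_1 = 250/7, M_2 = -17, M_3 = -26/7, M_4 = 97/7.

-3.7143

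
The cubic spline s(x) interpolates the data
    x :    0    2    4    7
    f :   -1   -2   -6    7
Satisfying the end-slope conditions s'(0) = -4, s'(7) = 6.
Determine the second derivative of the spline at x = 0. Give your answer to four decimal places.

7.3378

Put M_i = s'' at the i-th knot. Here h = (2, 2, 3) and Δ = (-1/2, -2, 13/3), so the interior equations h_(i-1)·M_(i-1) + 2(h_(i-1)+h_i)·M_i + h_i·M_(i+1) = 6(Δ_i − Δ_(i-1)) read
  2·M_0 + 8·M_1 + 2·M_2 = 6(Δ_1 - Δ_0) = -9
  2·M_1 + 10·M_2 + 3·M_3 = 6(Δ_2 - Δ_1) = 38
Clamped end conditions give two more equations: 2h_0·M_0 + h_0·M_1 = 6(Δ_0 - s'(0)) = 21 and h_2·M_2 + 2h_2·M_3 = 6(s'(7) - Δ_2) = 10.
Solving: M_0 = 543/74, M_1 = -309/74, M_2 = 180/37, M_3 = -85/111.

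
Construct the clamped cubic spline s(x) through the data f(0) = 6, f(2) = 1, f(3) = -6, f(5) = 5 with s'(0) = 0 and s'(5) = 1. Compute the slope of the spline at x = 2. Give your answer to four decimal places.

-7.6250

Let σ_i = s''(x_i). Step sizes h_i = 2, 1, 2; slopes of the chords Δ_i = (y_(i+1) - y_i)/h_i = -5/2, -7, 11/2.
  2·σ_0 + 6·σ_1 + 1·σ_2 = 6(Δ_1 - Δ_0) = -27
  1·σ_1 + 6·σ_2 + 2·σ_3 = 6(Δ_2 - Δ_1) = 75
Clamped end conditions give two more equations: 2h_0·σ_0 + h_0·σ_1 = 6(Δ_0 - s'(0)) = -15 and h_2·σ_2 + 2h_2·σ_3 = 6(s'(5) - Δ_2) = -27.
Forward elimination and back-substitution give σ_0 = 1/8, σ_1 = -31/4, σ_2 = 77/4, σ_3 = -131/8.
On [2, 3], s'(x) = b_1 + 2c_1·(x - 2) + 3d_1·(x - 2)² with b_1 = Δ_1 - h_1(2σ_1 + σ_2)/6 = -61/8, c_1 = σ_1/2 = -31/8, d_1 = (σ_2 - σ_1)/(6h_1) = 9/2. So s'(2) = -61/8.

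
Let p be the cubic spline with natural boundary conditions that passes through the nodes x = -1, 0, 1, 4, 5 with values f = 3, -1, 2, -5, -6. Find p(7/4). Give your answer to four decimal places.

Put σ_i = p'' at the i-th knot. Here h = (1, 1, 3, 1) and Δ = (-4, 3, -7/3, -1), so the interior equations h_(i-1)·σ_(i-1) + 2(h_(i-1)+h_i)·σ_i + h_i·σ_(i+1) = 6(Δ_i − Δ_(i-1)) read
  1·σ_0 + 4·σ_1 + 1·σ_2 = 6(Δ_1 - Δ_0) = 42
  1·σ_1 + 8·σ_2 + 3·σ_3 = 6(Δ_2 - Δ_1) = -32
  3·σ_2 + 8·σ_3 + 1·σ_4 = 6(Δ_3 - Δ_2) = 8
Natural end conditions: σ_0 = σ_4 = 0.
Hence σ_0 = 0, σ_1 = 1295/106, σ_2 = -364/53, σ_3 = 379/106, σ_4 = 0.
On [1, 4], p(x) = 2 + 1747/636·(x - 1) - 182/53·(x - 1)² + 123/212·(x - 1)³.
With (x - 1) = 3/4: p(7/4) = 32201/13568.

2.3733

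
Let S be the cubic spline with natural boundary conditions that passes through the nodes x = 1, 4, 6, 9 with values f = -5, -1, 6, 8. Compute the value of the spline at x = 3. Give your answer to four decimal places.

-3.2824

With σ_i denoting the second derivative at x_i, h_i = 3, 2, 3, and Δ_i = (y_(i+1) − y_i)/h_i = 4/3, 7/2, 2/3:
  3·σ_0 + 10·σ_1 + 2·σ_2 = 6(Δ_1 - Δ_0) = 13
  2·σ_1 + 10·σ_2 + 3·σ_3 = 6(Δ_2 - Δ_1) = -17
Natural end conditions: σ_0 = σ_3 = 0.
Forward elimination and back-substitution give σ_0 = 0, σ_1 = 41/24, σ_2 = -49/24, σ_3 = 0.
On [1, 4], S(x) = -5 + 23/48·(x - 1) + 0·(x - 1)² + 41/432·(x - 1)³.
With (x - 1) = 2: S(3) = -709/216.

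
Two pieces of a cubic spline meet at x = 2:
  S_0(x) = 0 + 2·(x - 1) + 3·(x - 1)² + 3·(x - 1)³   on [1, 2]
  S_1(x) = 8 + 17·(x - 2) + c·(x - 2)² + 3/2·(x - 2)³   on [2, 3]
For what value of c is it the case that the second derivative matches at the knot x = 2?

12

S_0''(x) = 6 + 18·(x - 1), so S_0''(2) = 24. On the right, S_1''(2) = 2c, so c = 12.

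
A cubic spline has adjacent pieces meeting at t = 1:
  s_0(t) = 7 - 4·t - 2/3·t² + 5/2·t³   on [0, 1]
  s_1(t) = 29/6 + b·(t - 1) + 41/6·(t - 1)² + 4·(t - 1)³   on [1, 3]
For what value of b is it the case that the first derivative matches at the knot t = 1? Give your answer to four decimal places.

s_0'(t) = -4 - 4/3·t + 15/2·t², so s_0'(1) = 13/6. On the right, s_1'(1) = b, so b = 13/6.

2.1667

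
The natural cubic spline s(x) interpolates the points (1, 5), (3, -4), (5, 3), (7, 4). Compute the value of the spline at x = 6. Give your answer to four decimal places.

4.5000

With M_i denoting the second derivative at x_i, h_i = 2, 2, 2, and Δ_i = (y_(i+1) − y_i)/h_i = -9/2, 7/2, 1/2:
  2·M_0 + 8·M_1 + 2·M_2 = 6(Δ_1 - Δ_0) = 48
  2·M_1 + 8·M_2 + 2·M_3 = 6(Δ_2 - Δ_1) = -18
Natural end conditions: M_0 = M_3 = 0.
Forward elimination and back-substitution give M_0 = 0, M_1 = 7, M_2 = -4, M_3 = 0.
On [5, 7], s(x) = 3 + 19/6·(x - 5) - 2·(x - 5)² + 1/3·(x - 5)³.
With (x - 5) = 1: s(6) = 9/2.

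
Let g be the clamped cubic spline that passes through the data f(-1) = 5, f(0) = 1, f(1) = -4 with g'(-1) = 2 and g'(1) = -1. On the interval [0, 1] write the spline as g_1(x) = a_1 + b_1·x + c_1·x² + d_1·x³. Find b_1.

-7

Let M_i = g''(x_i). Step sizes h_i = 1, 1; slopes of the chords Δ_i = (y_(i+1) - y_i)/h_i = -4, -5.
  1·M_0 + 4·M_1 + 1·M_2 = 6(Δ_1 - Δ_0) = -6
Clamped end conditions give two more equations: 2h_0·M_0 + h_0·M_1 = 6(Δ_0 - g'(-1)) = -36 and h_1·M_1 + 2h_1·M_2 = 6(g'(1) - Δ_1) = 24.
Hence M_0 = -18, M_1 = 0, M_2 = 12.
On [0, 1], with g_1(x) = a_1 + b_1·x + c_1·x² + d_1·x³: c_1 = M_1/2 = 0, d_1 = (M_2 - M_1)/(6h_1) = 2, b_1 = Δ_1 - h_1(2M_1 + M_2)/6 = -7.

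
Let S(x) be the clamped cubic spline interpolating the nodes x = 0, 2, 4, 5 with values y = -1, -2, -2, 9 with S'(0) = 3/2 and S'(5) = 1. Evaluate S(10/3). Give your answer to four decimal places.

-5.8647

Let m_i = S''(x_i). Step sizes h_i = 2, 2, 1; slopes of the chords Δ_i = (y_(i+1) - y_i)/h_i = -1/2, 0, 11.
  2·m_0 + 8·m_1 + 2·m_2 = 6(Δ_1 - Δ_0) = 3
  2·m_1 + 6·m_2 + 1·m_3 = 6(Δ_2 - Δ_1) = 66
Clamped end conditions give two more equations: 2h_0·m_0 + h_0·m_1 = 6(Δ_0 - S'(0)) = -12 and h_2·m_2 + 2h_2·m_3 = 6(S'(5) - Δ_2) = -60.
Forward elimination and back-substitution give m_0 = -43/46, m_1 = -95/23, m_2 = 436/23, m_3 = -908/23.
On [2, 4], S(x) = -2 - 82/23·(x - 2) - 95/46·(x - 2)² + 177/92·(x - 2)³.
With (x - 2) = 4/3: S(10/3) = -1214/207.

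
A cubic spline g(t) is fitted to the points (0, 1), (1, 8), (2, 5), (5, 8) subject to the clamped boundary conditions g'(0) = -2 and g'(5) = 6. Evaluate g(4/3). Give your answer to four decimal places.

8.3614

Let σ_i = g''(x_i). Step sizes h_i = 1, 1, 3; slopes of the chords Δ_i = (y_(i+1) - y_i)/h_i = 7, -3, 1.
  1·σ_0 + 4·σ_1 + 1·σ_2 = 6(Δ_1 - Δ_0) = -60
  1·σ_1 + 8·σ_2 + 3·σ_3 = 6(Δ_2 - Δ_1) = 24
Clamped end conditions give two more equations: 2h_0·σ_0 + h_0·σ_1 = 6(Δ_0 - g'(0)) = 54 and h_2·σ_2 + 2h_2·σ_3 = 6(g'(5) - Δ_2) = 30.
Hence σ_0 = 1166/29, σ_1 = -766/29, σ_2 = 158/29, σ_3 = 66/29.
On [1, 2], g(t) = 8 + 142/29·(t - 1) - 383/29·(t - 1)² + 154/29·(t - 1)³.
With (t - 1) = 1/3: g(4/3) = 6547/783.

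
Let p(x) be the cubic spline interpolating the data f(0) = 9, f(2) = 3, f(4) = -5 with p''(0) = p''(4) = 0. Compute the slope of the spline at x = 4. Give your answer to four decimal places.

With σ_i denoting the second derivative at x_i, h_i = 2, 2, and Δ_i = (y_(i+1) − y_i)/h_i = -3, -4:
  2·σ_0 + 8·σ_1 + 2·σ_2 = 6(Δ_1 - Δ_0) = -6
Natural end conditions: σ_0 = σ_2 = 0.
Solving: σ_0 = 0, σ_1 = -3/4, σ_2 = 0.
On [2, 4], p'(x) = b_1 + 2c_1·(x - 2) + 3d_1·(x - 2)² with b_1 = Δ_1 - h_1(2σ_1 + σ_2)/6 = -7/2, c_1 = σ_1/2 = -3/8, d_1 = (σ_2 - σ_1)/(6h_1) = 1/16. So p'(4) = -17/4.

-4.2500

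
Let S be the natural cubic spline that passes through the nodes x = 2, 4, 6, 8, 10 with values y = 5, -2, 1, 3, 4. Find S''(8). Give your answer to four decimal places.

-0.0268

Let M_i = S''(x_i). Step sizes h_i = 2, 2, 2, 2; slopes of the chords Δ_i = (y_(i+1) - y_i)/h_i = -7/2, 3/2, 1, 1/2.
  2·M_0 + 8·M_1 + 2·M_2 = 6(Δ_1 - Δ_0) = 30
  2·M_1 + 8·M_2 + 2·M_3 = 6(Δ_2 - Δ_1) = -3
  2·M_2 + 8·M_3 + 2·M_4 = 6(Δ_3 - Δ_2) = -3
Natural end conditions: M_0 = M_4 = 0.
Solving: M_0 = 0, M_1 = 459/112, M_2 = -39/28, M_3 = -3/112, M_4 = 0.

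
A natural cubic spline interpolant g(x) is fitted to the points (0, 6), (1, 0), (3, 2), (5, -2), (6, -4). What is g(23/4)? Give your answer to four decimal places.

Write M_i for g''(x_i). With h_i = 1, 2, 2, 1 and divided differences Δ_i = -6, 1, -2, -2, the continuity of g' gives the tridiagonal system
  1·M_0 + 6·M_1 + 2·M_2 = 6(Δ_1 - Δ_0) = 42
  2·M_1 + 8·M_2 + 2·M_3 = 6(Δ_2 - Δ_1) = -18
  2·M_2 + 6·M_3 + 1·M_4 = 6(Δ_3 - Δ_2) = 0
Natural end conditions: M_0 = M_4 = 0.
Forward elimination and back-substitution give M_0 = 0, M_1 = 43/5, M_2 = -24/5, M_3 = 8/5, M_4 = 0.
On [5, 6], g(x) = -2 - 38/15·(x - 5) + 4/5·(x - 5)² - 4/15·(x - 5)³.
With (x - 5) = 3/4: g(23/4) = -57/16.

-3.5625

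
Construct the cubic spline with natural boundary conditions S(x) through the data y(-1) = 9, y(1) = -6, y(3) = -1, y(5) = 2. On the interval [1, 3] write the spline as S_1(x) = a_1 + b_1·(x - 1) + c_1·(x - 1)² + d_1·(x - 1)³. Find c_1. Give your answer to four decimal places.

4.1000

Let M_i = S''(x_i). Step sizes h_i = 2, 2, 2; slopes of the chords Δ_i = (y_(i+1) - y_i)/h_i = -15/2, 5/2, 3/2.
  2·M_0 + 8·M_1 + 2·M_2 = 6(Δ_1 - Δ_0) = 60
  2·M_1 + 8·M_2 + 2·M_3 = 6(Δ_2 - Δ_1) = -6
Natural end conditions: M_0 = M_3 = 0.
Solving the tridiagonal system: M_0 = 0, M_1 = 41/5, M_2 = -14/5, M_3 = 0.
On [1, 3], with S_1(x) = a_1 + b_1·(x - 1) + c_1·(x - 1)² + d_1·(x - 1)³: c_1 = M_1/2 = 41/10, d_1 = (M_2 - M_1)/(6h_1) = -11/12, b_1 = Δ_1 - h_1(2M_1 + M_2)/6 = -61/30.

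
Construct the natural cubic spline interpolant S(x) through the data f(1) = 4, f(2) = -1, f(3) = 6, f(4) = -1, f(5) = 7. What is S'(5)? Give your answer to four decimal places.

13.2321

Write M_i for S''(x_i). With h_i = 1, 1, 1, 1 and divided differences Δ_i = -5, 7, -7, 8, the continuity of S' gives the tridiagonal system
  1·M_0 + 4·M_1 + 1·M_2 = 6(Δ_1 - Δ_0) = 72
  1·M_1 + 4·M_2 + 1·M_3 = 6(Δ_2 - Δ_1) = -84
  1·M_2 + 4·M_3 + 1·M_4 = 6(Δ_3 - Δ_2) = 90
Natural end conditions: M_0 = M_4 = 0.
Hence M_0 = 0, M_1 = 753/28, M_2 = -249/7, M_3 = 879/28, M_4 = 0.
On [4, 5], S'(x) = b_3 + 2c_3·(x - 4) + 3d_3·(x - 4)² with b_3 = Δ_3 - h_3(2M_3 + M_4)/6 = -69/28, c_3 = M_3/2 = 879/56, d_3 = (M_4 - M_3)/(6h_3) = -293/56. So S'(5) = 741/56.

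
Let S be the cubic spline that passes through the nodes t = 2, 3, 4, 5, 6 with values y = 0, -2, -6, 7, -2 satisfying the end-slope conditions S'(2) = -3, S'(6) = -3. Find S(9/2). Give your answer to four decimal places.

1.2366

With σ_i denoting the second derivative at x_i, h_i = 1, 1, 1, 1, and Δ_i = (y_(i+1) − y_i)/h_i = -2, -4, 13, -9:
  1·σ_0 + 4·σ_1 + 1·σ_2 = 6(Δ_1 - Δ_0) = -12
  1·σ_1 + 4·σ_2 + 1·σ_3 = 6(Δ_2 - Δ_1) = 102
  1·σ_2 + 4·σ_3 + 1·σ_4 = 6(Δ_3 - Δ_2) = -132
Clamped end conditions give two more equations: 2h_0·σ_0 + h_0·σ_1 = 6(Δ_0 - S'(2)) = 6 and h_3·σ_3 + 2h_3·σ_4 = 6(S'(6) - Δ_3) = 36.
Forward elimination and back-substitution give σ_0 = 159/14, σ_1 = -117/7, σ_2 = 87/2, σ_3 = -387/7, σ_4 = 639/14.
On [4, 5], S(t) = -6 + 54/7·(t - 4) + 87/4·(t - 4)² - 461/28·(t - 4)³.
With (t - 4) = 1/2: S(9/2) = 277/224.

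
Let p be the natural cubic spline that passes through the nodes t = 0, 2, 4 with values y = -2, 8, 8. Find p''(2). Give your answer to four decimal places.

Put m_i = p'' at the i-th knot. Here h = (2, 2) and Δ = (5, 0), so the interior equations h_(i-1)·m_(i-1) + 2(h_(i-1)+h_i)·m_i + h_i·m_(i+1) = 6(Δ_i − Δ_(i-1)) read
  2·m_0 + 8·m_1 + 2·m_2 = 6(Δ_1 - Δ_0) = -30
Natural end conditions: m_0 = m_2 = 0.
Forward elimination and back-substitution give m_0 = 0, m_1 = -15/4, m_2 = 0.

-3.7500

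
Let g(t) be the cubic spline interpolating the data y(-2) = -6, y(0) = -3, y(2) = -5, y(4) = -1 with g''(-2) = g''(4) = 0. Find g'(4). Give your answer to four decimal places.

2.9667

Write m_i for g''(x_i). With h_i = 2, 2, 2 and divided differences Δ_i = 3/2, -1, 2, the continuity of g' gives the tridiagonal system
  2·m_0 + 8·m_1 + 2·m_2 = 6(Δ_1 - Δ_0) = -15
  2·m_1 + 8·m_2 + 2·m_3 = 6(Δ_2 - Δ_1) = 18
Natural end conditions: m_0 = m_3 = 0.
Solving: m_0 = 0, m_1 = -13/5, m_2 = 29/10, m_3 = 0.
On [2, 4], g'(t) = b_2 + 2c_2·(t - 2) + 3d_2·(t - 2)² with b_2 = Δ_2 - h_2(2m_2 + m_3)/6 = 1/15, c_2 = m_2/2 = 29/20, d_2 = (m_3 - m_2)/(6h_2) = -29/120. So g'(4) = 89/30.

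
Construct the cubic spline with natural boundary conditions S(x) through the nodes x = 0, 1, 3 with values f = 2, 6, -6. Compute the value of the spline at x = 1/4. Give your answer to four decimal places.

3.3906

Put M_i = S'' at the i-th knot. Here h = (1, 2) and Δ = (4, -6), so the interior equations h_(i-1)·M_(i-1) + 2(h_(i-1)+h_i)·M_i + h_i·M_(i+1) = 6(Δ_i − Δ_(i-1)) read
  1·M_0 + 6·M_1 + 2·M_2 = 6(Δ_1 - Δ_0) = -60
Natural end conditions: M_0 = M_2 = 0.
Hence M_0 = 0, M_1 = -10, M_2 = 0.
On [0, 1], S(x) = 2 + 17/3·x + 0·x² - 5/3·x³.
With x = 1/4: S(1/4) = 217/64.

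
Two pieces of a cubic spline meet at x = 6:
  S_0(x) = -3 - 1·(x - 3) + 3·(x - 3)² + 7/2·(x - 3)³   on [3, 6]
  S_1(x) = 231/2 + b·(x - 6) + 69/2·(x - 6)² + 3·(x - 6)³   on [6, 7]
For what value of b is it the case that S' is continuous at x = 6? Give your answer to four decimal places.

111.5000

S_0'(x) = -1 + 6·(x - 3) + 21/2·(x - 3)², so S_0'(6) = 223/2. On the right, S_1'(6) = b, so b = 223/2.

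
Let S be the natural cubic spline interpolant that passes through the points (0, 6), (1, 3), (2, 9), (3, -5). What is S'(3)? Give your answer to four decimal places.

-19.9333

Let M_i = S''(x_i). Step sizes h_i = 1, 1, 1; slopes of the chords Δ_i = (y_(i+1) - y_i)/h_i = -3, 6, -14.
  1·M_0 + 4·M_1 + 1·M_2 = 6(Δ_1 - Δ_0) = 54
  1·M_1 + 4·M_2 + 1·M_3 = 6(Δ_2 - Δ_1) = -120
Natural end conditions: M_0 = M_3 = 0.
Forward elimination and back-substitution give M_0 = 0, M_1 = 112/5, M_2 = -178/5, M_3 = 0.
On [2, 3], S'(t) = b_2 + 2c_2·(t - 2) + 3d_2·(t - 2)² with b_2 = Δ_2 - h_2(2M_2 + M_3)/6 = -32/15, c_2 = M_2/2 = -89/5, d_2 = (M_3 - M_2)/(6h_2) = 89/15. So S'(3) = -299/15.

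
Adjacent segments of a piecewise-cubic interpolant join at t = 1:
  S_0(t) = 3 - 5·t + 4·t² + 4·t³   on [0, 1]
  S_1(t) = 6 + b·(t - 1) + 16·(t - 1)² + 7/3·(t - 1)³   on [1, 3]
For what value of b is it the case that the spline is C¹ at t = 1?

S_0'(t) = -5 + 8·t + 12·t², so S_0'(1) = 15. On the right, S_1'(1) = b, so b = 15.

15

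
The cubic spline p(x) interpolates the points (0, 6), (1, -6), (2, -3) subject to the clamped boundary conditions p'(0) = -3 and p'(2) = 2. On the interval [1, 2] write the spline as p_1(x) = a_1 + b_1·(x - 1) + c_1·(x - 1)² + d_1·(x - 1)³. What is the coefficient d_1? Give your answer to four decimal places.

Put M_i = p'' at the i-th knot. Here h = (1, 1) and Δ = (-12, 3), so the interior equations h_(i-1)·M_(i-1) + 2(h_(i-1)+h_i)·M_i + h_i·M_(i+1) = 6(Δ_i − Δ_(i-1)) read
  1·M_0 + 4·M_1 + 1·M_2 = 6(Δ_1 - Δ_0) = 90
Clamped end conditions give two more equations: 2h_0·M_0 + h_0·M_1 = 6(Δ_0 - p'(0)) = -54 and h_1·M_1 + 2h_1·M_2 = 6(p'(2) - Δ_1) = -6.
Solving: M_0 = -47, M_1 = 40, M_2 = -23.
On [1, 2], with p_1(x) = a_1 + b_1·(x - 1) + c_1·(x - 1)² + d_1·(x - 1)³: c_1 = M_1/2 = 20, d_1 = (M_2 - M_1)/(6h_1) = -21/2, b_1 = Δ_1 - h_1(2M_1 + M_2)/6 = -13/2.

-10.5000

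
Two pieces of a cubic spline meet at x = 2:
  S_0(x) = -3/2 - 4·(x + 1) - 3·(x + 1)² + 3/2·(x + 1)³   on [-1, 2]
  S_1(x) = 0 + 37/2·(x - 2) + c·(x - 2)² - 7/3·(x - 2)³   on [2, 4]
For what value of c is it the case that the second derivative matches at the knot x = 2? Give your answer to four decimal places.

S_0''(x) = -6 + 9·(x + 1), so S_0''(2) = 21. On the right, S_1''(2) = 2c, so c = 21/2.

10.5000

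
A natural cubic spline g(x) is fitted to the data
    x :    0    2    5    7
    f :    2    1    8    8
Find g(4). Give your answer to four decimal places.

5.7973

Let σ_i = g''(x_i). Step sizes h_i = 2, 3, 2; slopes of the chords Δ_i = (y_(i+1) - y_i)/h_i = -1/2, 7/3, 0.
  2·σ_0 + 10·σ_1 + 3·σ_2 = 6(Δ_1 - Δ_0) = 17
  3·σ_1 + 10·σ_2 + 2·σ_3 = 6(Δ_2 - Δ_1) = -14
Natural end conditions: σ_0 = σ_3 = 0.
Solving the tridiagonal system: σ_0 = 0, σ_1 = 212/91, σ_2 = -191/91, σ_3 = 0.
On [2, 5], g(x) = 1 + 575/546·(x - 2) + 106/91·(x - 2)² - 31/126·(x - 2)³.
With (x - 2) = 2: g(4) = 4748/819.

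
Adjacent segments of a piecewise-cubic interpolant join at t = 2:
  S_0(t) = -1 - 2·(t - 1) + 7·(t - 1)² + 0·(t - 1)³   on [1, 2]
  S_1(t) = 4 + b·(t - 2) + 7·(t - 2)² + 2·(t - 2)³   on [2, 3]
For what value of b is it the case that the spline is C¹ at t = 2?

12

S_0'(t) = -2 + 14·(t - 1) + 0·(t - 1)², so S_0'(2) = 12. On the right, S_1'(2) = b, so b = 12.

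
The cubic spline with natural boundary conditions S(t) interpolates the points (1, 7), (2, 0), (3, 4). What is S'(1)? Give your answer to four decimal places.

Put M_i = S'' at the i-th knot. Here h = (1, 1) and Δ = (-7, 4), so the interior equations h_(i-1)·M_(i-1) + 2(h_(i-1)+h_i)·M_i + h_i·M_(i+1) = 6(Δ_i − Δ_(i-1)) read
  1·M_0 + 4·M_1 + 1·M_2 = 6(Δ_1 - Δ_0) = 66
Natural end conditions: M_0 = M_2 = 0.
Solving: M_0 = 0, M_1 = 33/2, M_2 = 0.
On [1, 2], S'(t) = b_0 + 2c_0·(t - 1) + 3d_0·(t - 1)² with b_0 = Δ_0 - h_0(2M_0 + M_1)/6 = -39/4, c_0 = M_0/2 = 0, d_0 = (M_1 - M_0)/(6h_0) = 11/4. So S'(1) = -39/4.

-9.7500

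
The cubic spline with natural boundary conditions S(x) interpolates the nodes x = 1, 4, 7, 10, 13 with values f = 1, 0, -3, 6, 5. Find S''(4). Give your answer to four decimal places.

Let m_i = S''(x_i). Step sizes h_i = 3, 3, 3, 3; slopes of the chords Δ_i = (y_(i+1) - y_i)/h_i = -1/3, -1, 3, -1/3.
  3·m_0 + 12·m_1 + 3·m_2 = 6(Δ_1 - Δ_0) = -4
  3·m_1 + 12·m_2 + 3·m_3 = 6(Δ_2 - Δ_1) = 24
  3·m_2 + 12·m_3 + 3·m_4 = 6(Δ_3 - Δ_2) = -20
Natural end conditions: m_0 = m_4 = 0.
Solving: m_0 = 0, m_1 = -22/21, m_2 = 20/7, m_3 = -50/21, m_4 = 0.

-1.0476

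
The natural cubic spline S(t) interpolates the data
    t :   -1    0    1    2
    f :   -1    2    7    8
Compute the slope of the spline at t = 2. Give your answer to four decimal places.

-0.2000

Let m_i = S''(x_i). Step sizes h_i = 1, 1, 1; slopes of the chords Δ_i = (y_(i+1) - y_i)/h_i = 3, 5, 1.
  1·m_0 + 4·m_1 + 1·m_2 = 6(Δ_1 - Δ_0) = 12
  1·m_1 + 4·m_2 + 1·m_3 = 6(Δ_2 - Δ_1) = -24
Natural end conditions: m_0 = m_3 = 0.
Forward elimination and back-substitution give m_0 = 0, m_1 = 24/5, m_2 = -36/5, m_3 = 0.
On [1, 2], S'(t) = b_2 + 2c_2·(t - 1) + 3d_2·(t - 1)² with b_2 = Δ_2 - h_2(2m_2 + m_3)/6 = 17/5, c_2 = m_2/2 = -18/5, d_2 = (m_3 - m_2)/(6h_2) = 6/5. So S'(2) = -1/5.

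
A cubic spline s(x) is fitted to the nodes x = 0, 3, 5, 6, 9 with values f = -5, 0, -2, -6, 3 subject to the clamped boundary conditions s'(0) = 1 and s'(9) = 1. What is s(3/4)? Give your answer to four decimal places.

-3.9524

With M_i denoting the second derivative at x_i, h_i = 3, 2, 1, 3, and Δ_i = (y_(i+1) − y_i)/h_i = 5/3, -1, -4, 3:
  3·M_0 + 10·M_1 + 2·M_2 = 6(Δ_1 - Δ_0) = -16
  2·M_1 + 6·M_2 + 1·M_3 = 6(Δ_2 - Δ_1) = -18
  1·M_2 + 8·M_3 + 3·M_4 = 6(Δ_3 - Δ_2) = 42
Clamped end conditions give two more equations: 2h_0·M_0 + h_0·M_1 = 6(Δ_0 - s'(0)) = 4 and h_3·M_3 + 2h_3·M_4 = 6(s'(9) - Δ_3) = -12.
Solving the tridiagonal system: M_0 = 125/99, M_1 = -118/99, M_2 = -779/198, M_3 = 791/99, M_4 = -1187/198.
On [0, 3], s(x) = -5 + 1·x + 125/198·x² - 3/22·x³.
With x = 3/4: s(3/4) = -5565/1408.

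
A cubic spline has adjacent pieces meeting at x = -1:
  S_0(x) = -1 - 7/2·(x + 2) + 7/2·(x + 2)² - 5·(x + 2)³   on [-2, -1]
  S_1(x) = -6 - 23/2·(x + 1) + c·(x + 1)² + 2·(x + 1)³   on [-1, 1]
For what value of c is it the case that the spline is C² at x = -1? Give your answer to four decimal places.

S_0''(x) = 7 - 30·(x + 2), so S_0''(-1) = -23. On the right, S_1''(-1) = 2c, so c = -23/2.

-11.5000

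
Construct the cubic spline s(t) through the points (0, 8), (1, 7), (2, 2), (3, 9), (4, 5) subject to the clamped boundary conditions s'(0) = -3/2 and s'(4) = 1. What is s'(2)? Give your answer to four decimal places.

Put m_i = s'' at the i-th knot. Here h = (1, 1, 1, 1) and Δ = (-1, -5, 7, -4), so the interior equations h_(i-1)·m_(i-1) + 2(h_(i-1)+h_i)·m_i + h_i·m_(i+1) = 6(Δ_i − Δ_(i-1)) read
  1·m_0 + 4·m_1 + 1·m_2 = 6(Δ_1 - Δ_0) = -24
  1·m_1 + 4·m_2 + 1·m_3 = 6(Δ_2 - Δ_1) = 72
  1·m_2 + 4·m_3 + 1·m_4 = 6(Δ_3 - Δ_2) = -66
Clamped end conditions give two more equations: 2h_0·m_0 + h_0·m_1 = 6(Δ_0 - s'(0)) = 3 and h_3·m_3 + 2h_3·m_4 = 6(s'(4) - Δ_3) = 30.
Solving the tridiagonal system: m_0 = 527/56, m_1 = -443/28, m_2 = 239/8, m_3 = -887/28, m_4 = 1727/56.
On [2, 3], s'(t) = b_2 + 2c_2·(t - 2) + 3d_2·(t - 2)² with b_2 = Δ_2 - h_2(2m_2 + m_3)/6 = 65/28, c_2 = m_2/2 = 239/16, d_2 = (m_3 - m_2)/(6h_2) = -1149/112. So s'(2) = 65/28.

2.3214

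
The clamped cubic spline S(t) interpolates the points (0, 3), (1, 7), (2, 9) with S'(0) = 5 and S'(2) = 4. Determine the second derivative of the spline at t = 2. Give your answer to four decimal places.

Put M_i = S'' at the i-th knot. Here h = (1, 1) and Δ = (4, 2), so the interior equations h_(i-1)·M_(i-1) + 2(h_(i-1)+h_i)·M_i + h_i·M_(i+1) = 6(Δ_i − Δ_(i-1)) read
  1·M_0 + 4·M_1 + 1·M_2 = 6(Δ_1 - Δ_0) = -12
Clamped end conditions give two more equations: 2h_0·M_0 + h_0·M_1 = 6(Δ_0 - S'(0)) = -6 and h_1·M_1 + 2h_1·M_2 = 6(S'(2) - Δ_1) = 12.
Hence M_0 = -1/2, M_1 = -5, M_2 = 17/2.

8.5000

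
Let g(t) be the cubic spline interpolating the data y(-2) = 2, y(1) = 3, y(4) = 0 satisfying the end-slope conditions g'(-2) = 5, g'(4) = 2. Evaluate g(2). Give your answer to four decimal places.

With M_i denoting the second derivative at x_i, h_i = 3, 3, and Δ_i = (y_(i+1) − y_i)/h_i = 1/3, -1:
  3·M_0 + 12·M_1 + 3·M_2 = 6(Δ_1 - Δ_0) = -8
Clamped end conditions give two more equations: 2h_0·M_0 + h_0·M_1 = 6(Δ_0 - g'(-2)) = -28 and h_1·M_1 + 2h_1·M_2 = 6(g'(4) - Δ_1) = 18.
Solving the tridiagonal system: M_0 = -9/2, M_1 = -1/3, M_2 = 19/6.
On [1, 4], g(t) = 3 - 9/4·(t - 1) - 1/6·(t - 1)² + 7/36·(t - 1)³.
With (t - 1) = 1: g(2) = 7/9.

0.7778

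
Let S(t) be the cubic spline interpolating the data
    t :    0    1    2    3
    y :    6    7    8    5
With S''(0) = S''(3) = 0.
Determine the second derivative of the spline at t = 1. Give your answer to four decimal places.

1.6000

Write σ_i for S''(x_i). With h_i = 1, 1, 1 and divided differences Δ_i = 1, 1, -3, the continuity of S' gives the tridiagonal system
  1·σ_0 + 4·σ_1 + 1·σ_2 = 6(Δ_1 - Δ_0) = 0
  1·σ_1 + 4·σ_2 + 1·σ_3 = 6(Δ_2 - Δ_1) = -24
Natural end conditions: σ_0 = σ_3 = 0.
Forward elimination and back-substitution give σ_0 = 0, σ_1 = 8/5, σ_2 = -32/5, σ_3 = 0.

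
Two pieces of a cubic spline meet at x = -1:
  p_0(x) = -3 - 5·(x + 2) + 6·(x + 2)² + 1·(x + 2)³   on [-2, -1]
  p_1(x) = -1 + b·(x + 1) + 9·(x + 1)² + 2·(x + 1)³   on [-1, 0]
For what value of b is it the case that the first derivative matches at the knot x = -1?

10

p_0'(x) = -5 + 12·(x + 2) + 3·(x + 2)², so p_0'(-1) = 10. On the right, p_1'(-1) = b, so b = 10.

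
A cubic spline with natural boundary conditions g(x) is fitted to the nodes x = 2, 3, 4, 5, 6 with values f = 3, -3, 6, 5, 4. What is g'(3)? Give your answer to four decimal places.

With m_i denoting the second derivative at x_i, h_i = 1, 1, 1, 1, and Δ_i = (y_(i+1) − y_i)/h_i = -6, 9, -1, -1:
  1·m_0 + 4·m_1 + 1·m_2 = 6(Δ_1 - Δ_0) = 90
  1·m_1 + 4·m_2 + 1·m_3 = 6(Δ_2 - Δ_1) = -60
  1·m_2 + 4·m_3 + 1·m_4 = 6(Δ_3 - Δ_2) = 0
Natural end conditions: m_0 = m_4 = 0.
Solving the tridiagonal system: m_0 = 0, m_1 = 795/28, m_2 = -165/7, m_3 = 165/28, m_4 = 0.
On [3, 4], g'(x) = b_1 + 2c_1·(x - 3) + 3d_1·(x - 3)² with b_1 = Δ_1 - h_1(2m_1 + m_2)/6 = 97/28, c_1 = m_1/2 = 795/56, d_1 = (m_2 - m_1)/(6h_1) = -485/56. So g'(3) = 97/28.

3.4643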